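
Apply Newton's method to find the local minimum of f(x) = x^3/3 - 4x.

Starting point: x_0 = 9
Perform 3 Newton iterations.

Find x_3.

f(x) = x^3/3 - 4x
f'(x) = x^2 - 4, f''(x) = 2x
Newton update: x_{n+1} = x_n - (x_n^2 - 4)/(2*x_n)
Step 1: x_0 = 9, f'=77, f''=18, x_1 = 85/18
Step 2: x_1 = 85/18, f'=5929/324, f''=85/9, x_2 = 8521/3060
Step 3: x_2 = 8521/3060, f'=35153041/9363600, f''=8521/1530, x_3 = 110061841/52148520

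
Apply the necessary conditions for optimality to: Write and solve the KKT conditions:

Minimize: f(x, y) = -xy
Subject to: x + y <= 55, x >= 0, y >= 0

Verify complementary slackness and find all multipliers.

Problem: min -xy s.t. x + y <= 55 (multiplier lambda), x >= 0 (mu_x), y >= 0 (mu_y)
KKT stationarity: -y + lambda - mu_x = 0, -x + lambda - mu_y = 0, with lambda, mu_x, mu_y >= 0
Complementary slackness: lambda*(x + y - 55) = 0, mu_x*x = 0, mu_y*y = 0
If lambda = 0: y = -mu_x <= 0 and x = -mu_y <= 0 force x = y = 0 with f = 0; but x = y = 55/2 is feasible with f = -3025/4 < 0, so this is not the minimum. Hence lambda > 0 and x + y = 55.
Try x > 0, y > 0 (so mu_x = mu_y = 0): y = lambda, x = lambda => x = y = lambda
x + y = 55 => 2*lambda = 55 => lambda = 55/2
x* = y* = 55/2 > 0, consistent with mu_x = mu_y = 0.
(Any feasible point with x = 0 or y = 0 has f = 0 > -3025/4, so the minimum is not on those boundaries.)
min(-xy) = -3025/4 (i.e. max xy = 3025/4)
Multipliers: lambda = 55/2, mu_x = 0, mu_y = 0
Complementary slackness: lambda*(x + y - 55) = 55/2*(55/2 + 55/2 - 55) = 0, mu_x*x = 0*55/2 = 0, mu_y*y = 0*55/2 = 0. Satisfied.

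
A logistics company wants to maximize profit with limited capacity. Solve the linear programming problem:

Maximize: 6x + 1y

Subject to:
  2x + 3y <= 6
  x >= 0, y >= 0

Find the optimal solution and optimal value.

The feasible region has vertices at [(0, 0), (3, 0), (0, 2)].
Checking objective 6x + 1y at each vertex:
  (0, 0): 6*0 + 1*0 = 0
  (3, 0): 6*3 + 1*0 = 18
  (0, 2): 6*0 + 1*2 = 2
Maximum is 18 at (3, 0).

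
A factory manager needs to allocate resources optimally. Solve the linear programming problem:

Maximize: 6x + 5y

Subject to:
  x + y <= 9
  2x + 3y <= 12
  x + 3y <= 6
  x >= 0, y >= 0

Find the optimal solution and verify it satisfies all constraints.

Feasible vertices: (0, 0), (0, 2), (6, 0)
Objective 6x + 5y at each vertex:
  (0, 0): 0
  (0, 2): 10
  (6, 0): 36
Maximum is 36 at (6, 0).
Verify constraints at (x, y) = (6, 0):
  1*6 + 1*0 = 6 <= 9
  2*6 + 3*0 = 12 <= 12 (active)
  1*6 + 3*0 = 6 <= 6 (active)
  x = 6 >= 0, y = 0 >= 0. All constraints satisfied.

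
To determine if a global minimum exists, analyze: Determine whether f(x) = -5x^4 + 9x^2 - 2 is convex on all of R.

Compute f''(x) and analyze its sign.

f(x) = -5x^4 + 9x^2 - 2
f'(x) = -20x^3 + 18x
f''(x) = -60x^2 + 18
f''(x) = -60x^2 + 18 -> -inf as |x| -> inf
Therefore, f is not globally convex on R.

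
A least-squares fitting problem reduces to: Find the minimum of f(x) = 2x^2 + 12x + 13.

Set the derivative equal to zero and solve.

f(x) = 2x^2 + 12x + 13
f'(x) = 4x + (12) = 0
x = -12/4 = -3
f(-3) = -5
Since f''(x) = 4 > 0, this is a minimum.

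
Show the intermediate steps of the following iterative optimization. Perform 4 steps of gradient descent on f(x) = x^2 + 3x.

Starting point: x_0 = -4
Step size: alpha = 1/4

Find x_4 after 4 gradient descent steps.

f(x) = x^2 + 3x, f'(x) = 2x + (3)
Step 1: f'(-4) = -5, x_1 = -4 - 1/4 * -5 = -11/4
Step 2: f'(-11/4) = -5/2, x_2 = -11/4 - 1/4 * -5/2 = -17/8
Step 3: f'(-17/8) = -5/4, x_3 = -17/8 - 1/4 * -5/4 = -29/16
Step 4: f'(-29/16) = -5/8, x_4 = -29/16 - 1/4 * -5/8 = -53/32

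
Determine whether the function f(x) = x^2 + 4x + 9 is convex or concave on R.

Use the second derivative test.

f(x) = x^2 + 4x + 9
f'(x) = 2x + 4
f''(x) = 2
Since f''(x) = 2 > 0 for all x, f is convex on R.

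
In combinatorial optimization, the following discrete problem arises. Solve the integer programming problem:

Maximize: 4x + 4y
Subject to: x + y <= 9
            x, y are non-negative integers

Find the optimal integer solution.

Objective: 4x + 4y, constraint: x + y <= 9
Coefficient of x is 4 >= coefficient of y is 4, so allocate the entire budget to x.
Optimal: x = 9, y = 0, value = 36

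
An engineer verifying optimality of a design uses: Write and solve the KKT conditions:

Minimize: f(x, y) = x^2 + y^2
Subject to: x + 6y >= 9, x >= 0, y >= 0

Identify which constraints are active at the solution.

KKT conditions for min x^2 + y^2 s.t. 1x + 6y >= 9, x >= 0, y >= 0:
Stationarity: 2x = mu*1 + mu_x, 2y = mu*6 + mu_y, with mu, mu_x, mu_y >= 0
Complementary slackness: mu*(x + 6y - 9) = 0, mu_x*x = 0, mu_y*y = 0
(0, 0) is infeasible (1*0 + 6*0 < 9), so if mu = 0 stationarity would force x = mu_x/2 >= 0, y = mu_y/2 >= 0 with mu_x*x = mu_y*y = 0, i.e. x = y = 0: contradiction. Hence mu > 0 and x + 6y = 9 is active.
Try x > 0, y > 0 (so mu_x = mu_y = 0): x = 1*mu/2, y = 6*mu/2
Substitute: 1*(1*mu/2) + 6*(6*mu/2) = 9
  mu*37/2 = 9 => mu = 18/37
x* = 9/37 > 0, y* = 54/37 > 0, consistent with mu_x = mu_y = 0.
f is convex and the constraints are linear, so this KKT point is the global minimum.
f* = 81/37
Active constraints: x + 6y >= 9 (holds with equality, mu = 18/37 > 0); x >= 0 and y >= 0 are inactive (mu_x = mu_y = 0).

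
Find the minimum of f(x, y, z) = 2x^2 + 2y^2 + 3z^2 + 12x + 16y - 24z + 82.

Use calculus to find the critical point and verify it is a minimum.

f(x,y,z) = 2x^2 + 2y^2 + 3z^2 + 12x + 16y - 24z + 82
df/dx = 4x + (12) = 0 => x = -3
df/dy = 4y + (16) = 0 => y = -4
df/dz = 6z + (-24) = 0 => z = 4
f(-3,-4,4) = 2*(-3)^2 + 2*(-4)^2 + 3*(4)^2 + 12*(-3) + 16*(-4) + -24*(4) + 82 = -16
Hessian is diagonal with entries 4, 4, 6 > 0, confirmed minimum.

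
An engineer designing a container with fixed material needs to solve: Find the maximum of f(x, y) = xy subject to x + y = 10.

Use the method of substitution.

Substitute y = 10 - x into f(x,y) = xy:
g(x) = x(10 - x) = 10x - x^2
g'(x) = 10 - 2x = 0  =>  x = 5
y = 10 - 5 = 5
Maximum value = 5 * 5 = 25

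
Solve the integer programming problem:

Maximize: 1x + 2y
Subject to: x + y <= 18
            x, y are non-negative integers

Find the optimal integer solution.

Objective: 1x + 2y, constraint: x + y <= 18
Coefficient of y is 2 > coefficient of x is 1, so allocate the entire budget to y.
Optimal: x = 0, y = 18, value = 36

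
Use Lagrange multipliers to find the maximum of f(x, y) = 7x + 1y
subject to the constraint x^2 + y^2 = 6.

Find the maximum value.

Set up Lagrange conditions: grad f = lambda * grad g
  7 = 2*lambda*x
  1 = 2*lambda*y
From these: x/y = 7/1, so x = 7t, y = 1t for some t.
Substitute into constraint: (7t)^2 + (1t)^2 = 6
  t^2 * 50 = 6
  t = sqrt(6/50)
Maximum = 7*x + 1*y = (7^2 + 1^2)*t = 50 * sqrt(6/50) = sqrt(300)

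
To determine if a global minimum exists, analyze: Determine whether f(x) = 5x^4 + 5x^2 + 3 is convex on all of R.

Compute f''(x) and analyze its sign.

f(x) = 5x^4 + 5x^2 + 3
f'(x) = 20x^3 + 10x
f''(x) = 60x^2 + 10
f''(x) = 60x^2 + 10 >= 10 > 0 for all x
Therefore, f is convex on R.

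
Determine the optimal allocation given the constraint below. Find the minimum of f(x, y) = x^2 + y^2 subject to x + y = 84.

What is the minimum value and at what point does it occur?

Substitute y = 84 - x into f(x,y) = x^2 + y^2:
g(x) = x^2 + (84 - x)^2 = 2x^2 - 168x + 7056
g'(x) = 4x - 168 = 0  =>  x = 42
y = 84 - 42 = 42
Minimum value = 42^2 + 42^2 = 3528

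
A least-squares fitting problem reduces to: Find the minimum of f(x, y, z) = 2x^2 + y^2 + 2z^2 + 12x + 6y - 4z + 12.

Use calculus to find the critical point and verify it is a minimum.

f(x,y,z) = 2x^2 + y^2 + 2z^2 + 12x + 6y - 4z + 12
df/dx = 4x + (12) = 0 => x = -3
df/dy = 2y + (6) = 0 => y = -3
df/dz = 4z + (-4) = 0 => z = 1
f(-3,-3,1) = 2*(-3)^2 + 1*(-3)^2 + 2*(1)^2 + 12*(-3) + 6*(-3) + -4*(1) + 12 = -17
Hessian is diagonal with entries 4, 2, 4 > 0, confirmed minimum.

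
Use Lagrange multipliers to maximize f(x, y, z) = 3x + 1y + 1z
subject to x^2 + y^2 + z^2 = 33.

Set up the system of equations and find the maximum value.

Lagrange conditions: 3 = 2*lambda*x, 1 = 2*lambda*y, 1 = 2*lambda*z
So x:3 = y:1 = z:1, i.e. x = 3t, y = 1t, z = 1t
Constraint: t^2*(3^2 + 1^2 + 1^2) = 33
  t^2 * 11 = 33  =>  t = sqrt(3)
Maximum = 3*3t + 1*1t + 1*1t = 11*sqrt(3) = sqrt(363)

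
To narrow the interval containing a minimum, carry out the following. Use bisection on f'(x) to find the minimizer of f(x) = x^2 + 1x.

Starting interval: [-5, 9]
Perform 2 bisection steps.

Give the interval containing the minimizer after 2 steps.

Finding critical point of f(x) = x^2 + 1x using bisection on f'(x) = 2x + 1.
f'(x) = 0 when x = -1/2.
Starting interval: [-5, 9]
Step 1: mid = 2, f'(mid) = 5, new interval = [-5, 2]
Step 2: mid = -3/2, f'(mid) = -2, new interval = [-3/2, 2]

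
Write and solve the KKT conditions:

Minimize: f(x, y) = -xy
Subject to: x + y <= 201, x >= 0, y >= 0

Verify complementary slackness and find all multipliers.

Problem: min -xy s.t. x + y <= 201 (multiplier lambda), x >= 0 (mu_x), y >= 0 (mu_y)
KKT stationarity: -y + lambda - mu_x = 0, -x + lambda - mu_y = 0, with lambda, mu_x, mu_y >= 0
Complementary slackness: lambda*(x + y - 201) = 0, mu_x*x = 0, mu_y*y = 0
If lambda = 0: y = -mu_x <= 0 and x = -mu_y <= 0 force x = y = 0 with f = 0; but x = y = 201/2 is feasible with f = -40401/4 < 0, so this is not the minimum. Hence lambda > 0 and x + y = 201.
Try x > 0, y > 0 (so mu_x = mu_y = 0): y = lambda, x = lambda => x = y = lambda
x + y = 201 => 2*lambda = 201 => lambda = 201/2
x* = y* = 201/2 > 0, consistent with mu_x = mu_y = 0.
(Any feasible point with x = 0 or y = 0 has f = 0 > -40401/4, so the minimum is not on those boundaries.)
min(-xy) = -40401/4 (i.e. max xy = 40401/4)
Multipliers: lambda = 201/2, mu_x = 0, mu_y = 0
Complementary slackness: lambda*(x + y - 201) = 201/2*(201/2 + 201/2 - 201) = 0, mu_x*x = 0*201/2 = 0, mu_y*y = 0*201/2 = 0. Satisfied.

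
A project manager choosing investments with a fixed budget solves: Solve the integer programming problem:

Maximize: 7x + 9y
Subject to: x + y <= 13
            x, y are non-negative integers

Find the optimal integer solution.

Objective: 7x + 9y, constraint: x + y <= 13
Coefficient of y is 9 > coefficient of x is 7, so allocate the entire budget to y.
Optimal: x = 0, y = 13, value = 117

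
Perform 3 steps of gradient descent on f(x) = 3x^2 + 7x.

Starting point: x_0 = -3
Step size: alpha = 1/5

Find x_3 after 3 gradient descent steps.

f(x) = 3x^2 + 7x, f'(x) = 6x + (7)
Step 1: f'(-3) = -11, x_1 = -3 - 1/5 * -11 = -4/5
Step 2: f'(-4/5) = 11/5, x_2 = -4/5 - 1/5 * 11/5 = -31/25
Step 3: f'(-31/25) = -11/25, x_3 = -31/25 - 1/5 * -11/25 = -144/125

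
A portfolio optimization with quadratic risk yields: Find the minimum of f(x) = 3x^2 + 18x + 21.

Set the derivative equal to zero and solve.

f(x) = 3x^2 + 18x + 21
f'(x) = 6x + (18) = 0
x = -18/6 = -3
f(-3) = -6
Since f''(x) = 6 > 0, this is a minimum.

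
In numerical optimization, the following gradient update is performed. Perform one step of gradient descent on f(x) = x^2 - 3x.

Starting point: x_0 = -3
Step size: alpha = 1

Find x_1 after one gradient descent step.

f(x) = x^2 - 3x
f'(x) = 2x - 3
f'(-3) = 2*-3 + (-3) = -9
x_1 = x_0 - alpha * f'(x_0) = -3 - 1 * -9 = 6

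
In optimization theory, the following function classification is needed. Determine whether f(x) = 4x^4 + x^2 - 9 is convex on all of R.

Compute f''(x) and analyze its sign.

f(x) = 4x^4 + x^2 - 9
f'(x) = 16x^3 + 2x
f''(x) = 48x^2 + 2
f''(x) = 48x^2 + 2 >= 2 > 0 for all x
Therefore, f is convex on R.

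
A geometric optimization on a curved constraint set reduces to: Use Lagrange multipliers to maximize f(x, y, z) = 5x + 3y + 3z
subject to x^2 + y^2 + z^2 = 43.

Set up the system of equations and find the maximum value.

Lagrange conditions: 5 = 2*lambda*x, 3 = 2*lambda*y, 3 = 2*lambda*z
So x:5 = y:3 = z:3, i.e. x = 5t, y = 3t, z = 3t
Constraint: t^2*(5^2 + 3^2 + 3^2) = 43
  t^2 * 43 = 43  =>  t = sqrt(1)
Maximum = 5*5t + 3*3t + 3*3t = 43*sqrt(1) = 43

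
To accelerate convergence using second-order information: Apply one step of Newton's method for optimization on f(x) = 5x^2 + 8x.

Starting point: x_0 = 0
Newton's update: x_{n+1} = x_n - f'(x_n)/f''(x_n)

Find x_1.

f(x) = 5x^2 + 8x
f'(x) = 10x + (8), f''(x) = 10
Newton step: x_1 = x_0 - f'(x_0)/f''(x_0)
f'(0) = 8
x_1 = 0 - 8/10 = -4/5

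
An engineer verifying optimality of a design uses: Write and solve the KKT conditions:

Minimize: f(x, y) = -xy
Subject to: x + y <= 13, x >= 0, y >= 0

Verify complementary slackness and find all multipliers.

Problem: min -xy s.t. x + y <= 13 (multiplier lambda), x >= 0 (mu_x), y >= 0 (mu_y)
KKT stationarity: -y + lambda - mu_x = 0, -x + lambda - mu_y = 0, with lambda, mu_x, mu_y >= 0
Complementary slackness: lambda*(x + y - 13) = 0, mu_x*x = 0, mu_y*y = 0
If lambda = 0: y = -mu_x <= 0 and x = -mu_y <= 0 force x = y = 0 with f = 0; but x = y = 13/2 is feasible with f = -169/4 < 0, so this is not the minimum. Hence lambda > 0 and x + y = 13.
Try x > 0, y > 0 (so mu_x = mu_y = 0): y = lambda, x = lambda => x = y = lambda
x + y = 13 => 2*lambda = 13 => lambda = 13/2
x* = y* = 13/2 > 0, consistent with mu_x = mu_y = 0.
(Any feasible point with x = 0 or y = 0 has f = 0 > -169/4, so the minimum is not on those boundaries.)
min(-xy) = -169/4 (i.e. max xy = 169/4)
Multipliers: lambda = 13/2, mu_x = 0, mu_y = 0
Complementary slackness: lambda*(x + y - 13) = 13/2*(13/2 + 13/2 - 13) = 0, mu_x*x = 0*13/2 = 0, mu_y*y = 0*13/2 = 0. Satisfied.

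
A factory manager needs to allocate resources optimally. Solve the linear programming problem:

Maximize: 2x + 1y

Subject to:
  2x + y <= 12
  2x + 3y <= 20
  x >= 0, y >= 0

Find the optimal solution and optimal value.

Feasible vertices: (0, 0), (0, 20/3), (4, 4), (6, 0)
Objective 2x + 1y at each:
  (0, 0): 0
  (0, 20/3): 20/3
  (4, 4): 12
  (6, 0): 12
Maximum is 12 at (4, 4).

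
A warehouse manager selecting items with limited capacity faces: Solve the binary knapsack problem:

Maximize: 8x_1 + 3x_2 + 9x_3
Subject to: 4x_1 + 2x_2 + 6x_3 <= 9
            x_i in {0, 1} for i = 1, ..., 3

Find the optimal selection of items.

Items: item 1 (v=8, w=4), item 2 (v=3, w=2), item 3 (v=9, w=6)
Capacity: 9
Checking all 8 subsets (w = total weight, v = total value):
  {}: w = 0, v = 0
  {1}: w = 4, v = 8
  {2}: w = 2, v = 3
  {3}: w = 6, v = 9
  {1, 2}: w = 6, v = 11
  {1, 3}: w = 10 > 9, infeasible
  {2, 3}: w = 8, v = 12
  {1, 2, 3}: w = 12 > 9, infeasible
Best feasible subset: items [2, 3]
Total weight: 8 <= 9, total value: 12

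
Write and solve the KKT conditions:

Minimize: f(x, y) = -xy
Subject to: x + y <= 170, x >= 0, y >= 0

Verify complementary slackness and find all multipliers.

Problem: min -xy s.t. x + y <= 170 (multiplier lambda), x >= 0 (mu_x), y >= 0 (mu_y)
KKT stationarity: -y + lambda - mu_x = 0, -x + lambda - mu_y = 0, with lambda, mu_x, mu_y >= 0
Complementary slackness: lambda*(x + y - 170) = 0, mu_x*x = 0, mu_y*y = 0
If lambda = 0: y = -mu_x <= 0 and x = -mu_y <= 0 force x = y = 0 with f = 0; but x = y = 85 is feasible with f = -7225 < 0, so this is not the minimum. Hence lambda > 0 and x + y = 170.
Try x > 0, y > 0 (so mu_x = mu_y = 0): y = lambda, x = lambda => x = y = lambda
x + y = 170 => 2*lambda = 170 => lambda = 85
x* = y* = 85 > 0, consistent with mu_x = mu_y = 0.
(Any feasible point with x = 0 or y = 0 has f = 0 > -7225, so the minimum is not on those boundaries.)
min(-xy) = -7225 (i.e. max xy = 7225)
Multipliers: lambda = 85, mu_x = 0, mu_y = 0
Complementary slackness: lambda*(x + y - 170) = 85*(85 + 85 - 170) = 0, mu_x*x = 0*85 = 0, mu_y*y = 0*85 = 0. Satisfied.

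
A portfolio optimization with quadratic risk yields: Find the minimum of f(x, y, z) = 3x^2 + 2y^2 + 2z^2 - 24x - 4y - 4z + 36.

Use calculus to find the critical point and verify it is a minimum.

f(x,y,z) = 3x^2 + 2y^2 + 2z^2 - 24x - 4y - 4z + 36
df/dx = 6x + (-24) = 0 => x = 4
df/dy = 4y + (-4) = 0 => y = 1
df/dz = 4z + (-4) = 0 => z = 1
f(4,1,1) = 3*(4)^2 + 2*(1)^2 + 2*(1)^2 + -24*(4) + -4*(1) + -4*(1) + 36 = -16
Hessian is diagonal with entries 6, 4, 4 > 0, confirmed minimum.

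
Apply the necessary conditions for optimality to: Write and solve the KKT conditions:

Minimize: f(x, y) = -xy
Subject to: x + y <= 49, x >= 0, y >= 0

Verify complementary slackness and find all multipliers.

Problem: min -xy s.t. x + y <= 49 (multiplier lambda), x >= 0 (mu_x), y >= 0 (mu_y)
KKT stationarity: -y + lambda - mu_x = 0, -x + lambda - mu_y = 0, with lambda, mu_x, mu_y >= 0
Complementary slackness: lambda*(x + y - 49) = 0, mu_x*x = 0, mu_y*y = 0
If lambda = 0: y = -mu_x <= 0 and x = -mu_y <= 0 force x = y = 0 with f = 0; but x = y = 49/2 is feasible with f = -2401/4 < 0, so this is not the minimum. Hence lambda > 0 and x + y = 49.
Try x > 0, y > 0 (so mu_x = mu_y = 0): y = lambda, x = lambda => x = y = lambda
x + y = 49 => 2*lambda = 49 => lambda = 49/2
x* = y* = 49/2 > 0, consistent with mu_x = mu_y = 0.
(Any feasible point with x = 0 or y = 0 has f = 0 > -2401/4, so the minimum is not on those boundaries.)
min(-xy) = -2401/4 (i.e. max xy = 2401/4)
Multipliers: lambda = 49/2, mu_x = 0, mu_y = 0
Complementary slackness: lambda*(x + y - 49) = 49/2*(49/2 + 49/2 - 49) = 0, mu_x*x = 0*49/2 = 0, mu_y*y = 0*49/2 = 0. Satisfied.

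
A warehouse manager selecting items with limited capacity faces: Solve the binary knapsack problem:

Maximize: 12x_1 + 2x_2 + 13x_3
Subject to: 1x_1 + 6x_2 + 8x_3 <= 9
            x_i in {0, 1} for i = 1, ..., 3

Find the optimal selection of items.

Items: item 1 (v=12, w=1), item 2 (v=2, w=6), item 3 (v=13, w=8)
Capacity: 9
Checking all 8 subsets (w = total weight, v = total value):
  {}: w = 0, v = 0
  {1}: w = 1, v = 12
  {2}: w = 6, v = 2
  {3}: w = 8, v = 13
  {1, 2}: w = 7, v = 14
  {1, 3}: w = 9, v = 25
  {2, 3}: w = 14 > 9, infeasible
  {1, 2, 3}: w = 15 > 9, infeasible
Best feasible subset: items [1, 3]
Total weight: 9 <= 9, total value: 25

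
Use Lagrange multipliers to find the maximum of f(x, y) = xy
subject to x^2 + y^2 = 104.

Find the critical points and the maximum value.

Lagrange conditions: y = 2*lambda*x and x = 2*lambda*y
If x = 0 then y = 0, violating the constraint, so x, y != 0.
Dividing: y/x = x/y => x^2 = y^2 => y = x or y = -x
Constraint: 2x^2 = 104 => x^2 = 52 => x = +/-sqrt(52)
Critical points: (sqrt(52), sqrt(52)), (-sqrt(52), -sqrt(52)), (sqrt(52), -sqrt(52)), (-sqrt(52), sqrt(52))
  y = x:  xy = x^2 = 52  at (sqrt(52), sqrt(52)) and (-sqrt(52), -sqrt(52))
  y = -x: xy = -x^2 = -52 at (sqrt(52), -sqrt(52)) and (-sqrt(52), sqrt(52))
Maximum xy = 52 at (sqrt(52), sqrt(52)) and (-sqrt(52), -sqrt(52))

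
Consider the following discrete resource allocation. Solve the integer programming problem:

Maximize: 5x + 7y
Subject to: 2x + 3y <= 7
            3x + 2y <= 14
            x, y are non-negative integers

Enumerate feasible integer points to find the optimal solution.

Constraint 1: 2x + 3y <= 7
Constraint 2: 3x + 2y <= 14
Feasible x range (need y >= 0): 0 <= x <= min(7/2, 14/3) => x in {0, ..., 3}.
Enumerate feasible integer points row by row (the coefficient of y is 7 > 0, so for each x the largest feasible y gives the best value):
  x = 0: y <= min((7 - 2*0)/3, (14 - 3*0)/2) => y in {0, ..., 2}; best 5*0 + 7*2 = 14
  x = 1: y <= min((7 - 2*1)/3, (14 - 3*1)/2) => y in {0, ..., 1}; best 5*1 + 7*1 = 12
  x = 2: y <= min((7 - 2*2)/3, (14 - 3*2)/2) => y in {0, ..., 1}; best 5*2 + 7*1 = 17
  x = 3: y <= min((7 - 2*3)/3, (14 - 3*3)/2) => y in {0}; best 5*3 + 7*0 = 15
The maximum 5x + 7y = 17 is achieved at x = 2, y = 1.
Check: 2*2 + 3*1 = 7 <= 7 and 3*2 + 2*1 = 8 <= 14.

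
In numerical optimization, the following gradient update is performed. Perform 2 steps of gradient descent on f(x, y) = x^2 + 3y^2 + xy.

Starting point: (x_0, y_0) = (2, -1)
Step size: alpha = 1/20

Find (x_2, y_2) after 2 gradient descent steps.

f(x,y) = x^2 + 3y^2 + xy
grad_x = 2x + 1y, grad_y = 6y + 1x
Step 1: grad = (3, -4), (37/20, -4/5)
Step 2: grad = (29/10, -59/20), (341/200, -261/400)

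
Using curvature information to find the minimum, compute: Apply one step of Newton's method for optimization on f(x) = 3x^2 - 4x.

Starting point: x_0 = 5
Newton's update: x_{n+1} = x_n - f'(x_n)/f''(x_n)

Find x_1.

f(x) = 3x^2 - 4x
f'(x) = 6x + (-4), f''(x) = 6
Newton step: x_1 = x_0 - f'(x_0)/f''(x_0)
f'(5) = 26
x_1 = 5 - 26/6 = 2/3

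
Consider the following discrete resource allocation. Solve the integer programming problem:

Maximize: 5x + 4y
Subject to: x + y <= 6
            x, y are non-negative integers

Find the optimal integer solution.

Objective: 5x + 4y, constraint: x + y <= 6
Coefficient of x is 5 >= coefficient of y is 4, so allocate the entire budget to x.
Optimal: x = 6, y = 0, value = 30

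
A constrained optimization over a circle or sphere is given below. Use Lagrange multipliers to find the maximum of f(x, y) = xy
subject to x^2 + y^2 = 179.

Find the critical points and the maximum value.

Lagrange conditions: y = 2*lambda*x and x = 2*lambda*y
If x = 0 then y = 0, violating the constraint, so x, y != 0.
Dividing: y/x = x/y => x^2 = y^2 => y = x or y = -x
Constraint: 2x^2 = 179 => x^2 = 179/2 => x = +/-sqrt(179/2)
Critical points: (sqrt(179/2), sqrt(179/2)), (-sqrt(179/2), -sqrt(179/2)), (sqrt(179/2), -sqrt(179/2)), (-sqrt(179/2), sqrt(179/2))
  y = x:  xy = x^2 = 179/2  at (sqrt(179/2), sqrt(179/2)) and (-sqrt(179/2), -sqrt(179/2))
  y = -x: xy = -x^2 = -179/2 at (sqrt(179/2), -sqrt(179/2)) and (-sqrt(179/2), sqrt(179/2))
Maximum xy = 179/2 at (sqrt(179/2), sqrt(179/2)) and (-sqrt(179/2), -sqrt(179/2))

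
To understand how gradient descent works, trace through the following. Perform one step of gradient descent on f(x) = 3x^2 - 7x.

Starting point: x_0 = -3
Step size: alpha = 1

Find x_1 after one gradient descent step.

f(x) = 3x^2 - 7x
f'(x) = 6x - 7
f'(-3) = 6*-3 + (-7) = -25
x_1 = x_0 - alpha * f'(x_0) = -3 - 1 * -25 = 22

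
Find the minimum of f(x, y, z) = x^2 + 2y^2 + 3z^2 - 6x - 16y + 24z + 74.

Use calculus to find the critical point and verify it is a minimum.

f(x,y,z) = x^2 + 2y^2 + 3z^2 - 6x - 16y + 24z + 74
df/dx = 2x + (-6) = 0 => x = 3
df/dy = 4y + (-16) = 0 => y = 4
df/dz = 6z + (24) = 0 => z = -4
f(3,4,-4) = 1*(3)^2 + 2*(4)^2 + 3*(-4)^2 + -6*(3) + -16*(4) + 24*(-4) + 74 = -15
Hessian is diagonal with entries 2, 4, 6 > 0, confirmed minimum.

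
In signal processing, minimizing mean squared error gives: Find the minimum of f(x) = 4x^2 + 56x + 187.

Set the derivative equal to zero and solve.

f(x) = 4x^2 + 56x + 187
f'(x) = 8x + (56) = 0
x = -56/8 = -7
f(-7) = -9
Since f''(x) = 8 > 0, this is a minimum.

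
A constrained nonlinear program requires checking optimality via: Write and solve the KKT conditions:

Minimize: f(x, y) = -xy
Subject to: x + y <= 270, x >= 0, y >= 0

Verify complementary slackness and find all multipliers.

Problem: min -xy s.t. x + y <= 270 (multiplier lambda), x >= 0 (mu_x), y >= 0 (mu_y)
KKT stationarity: -y + lambda - mu_x = 0, -x + lambda - mu_y = 0, with lambda, mu_x, mu_y >= 0
Complementary slackness: lambda*(x + y - 270) = 0, mu_x*x = 0, mu_y*y = 0
If lambda = 0: y = -mu_x <= 0 and x = -mu_y <= 0 force x = y = 0 with f = 0; but x = y = 135 is feasible with f = -18225 < 0, so this is not the minimum. Hence lambda > 0 and x + y = 270.
Try x > 0, y > 0 (so mu_x = mu_y = 0): y = lambda, x = lambda => x = y = lambda
x + y = 270 => 2*lambda = 270 => lambda = 135
x* = y* = 135 > 0, consistent with mu_x = mu_y = 0.
(Any feasible point with x = 0 or y = 0 has f = 0 > -18225, so the minimum is not on those boundaries.)
min(-xy) = -18225 (i.e. max xy = 18225)
Multipliers: lambda = 135, mu_x = 0, mu_y = 0
Complementary slackness: lambda*(x + y - 270) = 135*(135 + 135 - 270) = 0, mu_x*x = 0*135 = 0, mu_y*y = 0*135 = 0. Satisfied.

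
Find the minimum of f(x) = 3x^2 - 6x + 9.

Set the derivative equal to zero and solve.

f(x) = 3x^2 - 6x + 9
f'(x) = 6x + (-6) = 0
x = 6/6 = 1
f(1) = 6
Since f''(x) = 6 > 0, this is a minimum.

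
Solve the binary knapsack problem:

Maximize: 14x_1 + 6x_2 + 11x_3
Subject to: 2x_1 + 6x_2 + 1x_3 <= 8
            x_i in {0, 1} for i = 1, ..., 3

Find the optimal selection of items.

Items: item 1 (v=14, w=2), item 2 (v=6, w=6), item 3 (v=11, w=1)
Capacity: 8
Checking all 8 subsets (w = total weight, v = total value):
  {}: w = 0, v = 0
  {1}: w = 2, v = 14
  {2}: w = 6, v = 6
  {3}: w = 1, v = 11
  {1, 2}: w = 8, v = 20
  {1, 3}: w = 3, v = 25
  {2, 3}: w = 7, v = 17
  {1, 2, 3}: w = 9 > 8, infeasible
Best feasible subset: items [1, 3]
Total weight: 3 <= 8, total value: 25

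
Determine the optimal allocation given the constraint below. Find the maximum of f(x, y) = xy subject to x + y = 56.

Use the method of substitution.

Substitute y = 56 - x into f(x,y) = xy:
g(x) = x(56 - x) = 56x - x^2
g'(x) = 56 - 2x = 0  =>  x = 28
y = 56 - 28 = 28
Maximum value = 28 * 28 = 784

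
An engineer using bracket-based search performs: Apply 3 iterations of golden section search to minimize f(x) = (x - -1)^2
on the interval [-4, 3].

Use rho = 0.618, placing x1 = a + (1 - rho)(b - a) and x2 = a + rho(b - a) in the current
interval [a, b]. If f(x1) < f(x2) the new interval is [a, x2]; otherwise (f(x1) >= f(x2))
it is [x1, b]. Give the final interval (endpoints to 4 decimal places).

Golden section search for min of f(x) = (x - -1)^2 on [-4, 3].
Each step: x1 = a + (1 - rho)(b - a), x2 = a + rho(b - a); if f(x1) < f(x2) keep [a, x2], otherwise keep [x1, b].
Step 1: [-4.0000, 3.0000], x1=-1.3260 (f=0.1063), x2=0.3260 (f=1.7583); f(x1) < f(x2) => keep [-4.0000, 0.3260]
Step 2: [-4.0000, 0.3260], x1=-2.3475 (f=1.8157), x2=-1.3265 (f=0.1066); f(x1) > f(x2) => keep [-2.3475, 0.3260]
Step 3: [-2.3475, 0.3260], x1=-1.3262 (f=0.1064), x2=-0.6953 (f=0.0929); f(x1) > f(x2) => keep [-1.3262, 0.3260]
Final interval: [-1.3262, 0.3260]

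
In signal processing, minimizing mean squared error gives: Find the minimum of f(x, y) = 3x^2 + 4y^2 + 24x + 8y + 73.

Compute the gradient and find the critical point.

f(x,y) = 3x^2 + 4y^2 + 24x + 8y + 73
df/dx = 6x + (24) = 0  =>  x = -4
df/dy = 8y + (8) = 0  =>  y = -1
f(-4, -1) = 3*(-4)^2 + 4*(-1)^2 + 24*(-4) + 8*(-1) + 73 = 21
Hessian is diagonal with entries 6, 8 > 0, so this is a minimum.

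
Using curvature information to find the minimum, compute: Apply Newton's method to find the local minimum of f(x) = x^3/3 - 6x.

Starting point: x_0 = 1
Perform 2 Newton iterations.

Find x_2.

f(x) = x^3/3 - 6x
f'(x) = x^2 - 6, f''(x) = 2x
Newton update: x_{n+1} = x_n - (x_n^2 - 6)/(2*x_n)
Step 1: x_0 = 1, f'=-5, f''=2, x_1 = 7/2
Step 2: x_1 = 7/2, f'=25/4, f''=7, x_2 = 73/28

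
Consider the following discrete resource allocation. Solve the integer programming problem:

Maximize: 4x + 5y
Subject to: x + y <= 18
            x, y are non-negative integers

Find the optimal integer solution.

Objective: 4x + 5y, constraint: x + y <= 18
Coefficient of y is 5 > coefficient of x is 4, so allocate the entire budget to y.
Optimal: x = 0, y = 18, value = 90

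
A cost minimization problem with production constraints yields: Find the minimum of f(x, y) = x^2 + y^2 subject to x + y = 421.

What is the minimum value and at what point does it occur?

Substitute y = 421 - x into f(x,y) = x^2 + y^2:
g(x) = x^2 + (421 - x)^2 = 2x^2 - 842x + 177241
g'(x) = 4x - 842 = 0  =>  x = 421/2
y = 421 - 421/2 = 421/2
Minimum value = (421/2)^2 + (421/2)^2 = 177241/2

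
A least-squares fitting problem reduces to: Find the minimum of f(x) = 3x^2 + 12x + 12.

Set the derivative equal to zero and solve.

f(x) = 3x^2 + 12x + 12
f'(x) = 6x + (12) = 0
x = -12/6 = -2
f(-2) = 0
Since f''(x) = 6 > 0, this is a minimum.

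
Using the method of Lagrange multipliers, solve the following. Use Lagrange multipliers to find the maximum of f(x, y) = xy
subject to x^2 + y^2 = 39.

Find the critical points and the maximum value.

Lagrange conditions: y = 2*lambda*x and x = 2*lambda*y
If x = 0 then y = 0, violating the constraint, so x, y != 0.
Dividing: y/x = x/y => x^2 = y^2 => y = x or y = -x
Constraint: 2x^2 = 39 => x^2 = 39/2 => x = +/-sqrt(39/2)
Critical points: (sqrt(39/2), sqrt(39/2)), (-sqrt(39/2), -sqrt(39/2)), (sqrt(39/2), -sqrt(39/2)), (-sqrt(39/2), sqrt(39/2))
  y = x:  xy = x^2 = 39/2  at (sqrt(39/2), sqrt(39/2)) and (-sqrt(39/2), -sqrt(39/2))
  y = -x: xy = -x^2 = -39/2 at (sqrt(39/2), -sqrt(39/2)) and (-sqrt(39/2), sqrt(39/2))
Maximum xy = 39/2 at (sqrt(39/2), sqrt(39/2)) and (-sqrt(39/2), -sqrt(39/2))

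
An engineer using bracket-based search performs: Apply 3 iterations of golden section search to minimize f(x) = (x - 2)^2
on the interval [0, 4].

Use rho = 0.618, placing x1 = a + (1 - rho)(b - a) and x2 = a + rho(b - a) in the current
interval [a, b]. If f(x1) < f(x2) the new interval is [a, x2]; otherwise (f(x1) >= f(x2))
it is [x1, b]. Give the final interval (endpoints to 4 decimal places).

Golden section search for min of f(x) = (x - 2)^2 on [0, 4].
Each step: x1 = a + (1 - rho)(b - a), x2 = a + rho(b - a); if f(x1) < f(x2) keep [a, x2], otherwise keep [x1, b].
Step 1: [0.0000, 4.0000], x1=1.5280 (f=0.2228), x2=2.4720 (f=0.2228); f(x1) = f(x2) (tie, not '<') => keep [1.5280, 4.0000]
Step 2: [1.5280, 4.0000], x1=2.4723 (f=0.2231), x2=3.0557 (f=1.1145); f(x1) < f(x2) => keep [1.5280, 3.0557]
Step 3: [1.5280, 3.0557], x1=2.1116 (f=0.0125), x2=2.4721 (f=0.2229); f(x1) < f(x2) => keep [1.5280, 2.4721]
Final interval: [1.5280, 2.4721]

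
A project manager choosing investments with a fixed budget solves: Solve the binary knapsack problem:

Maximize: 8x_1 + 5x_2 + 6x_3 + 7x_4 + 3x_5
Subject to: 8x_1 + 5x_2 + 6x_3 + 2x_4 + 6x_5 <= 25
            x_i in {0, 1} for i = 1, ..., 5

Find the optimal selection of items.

Items: item 1 (v=8, w=8), item 2 (v=5, w=5), item 3 (v=6, w=6), item 4 (v=7, w=2), item 5 (v=3, w=6)
Capacity: 25
Checking all 32 subsets (w = total weight, v = total value):
  {}: w = 0, v = 0
  {1}: w = 8, v = 8
  {2}: w = 5, v = 5
  {3}: w = 6, v = 6
  {4}: w = 2, v = 7
  {5}: w = 6, v = 3
  {1, 2}: w = 13, v = 13
  {1, 3}: w = 14, v = 14
  {1, 4}: w = 10, v = 15
  {1, 5}: w = 14, v = 11
  {2, 3}: w = 11, v = 11
  {2, 4}: w = 7, v = 12
  {2, 5}: w = 11, v = 8
  {3, 4}: w = 8, v = 13
  {3, 5}: w = 12, v = 9
  {4, 5}: w = 8, v = 10
  {1, 2, 3}: w = 19, v = 19
  {1, 2, 4}: w = 15, v = 20
  {1, 2, 5}: w = 19, v = 16
  {1, 3, 4}: w = 16, v = 21
  {1, 3, 5}: w = 20, v = 17
  {1, 4, 5}: w = 16, v = 18
  {2, 3, 4}: w = 13, v = 18
  {2, 3, 5}: w = 17, v = 14
  {2, 4, 5}: w = 13, v = 15
  {3, 4, 5}: w = 14, v = 16
  {1, 2, 3, 4}: w = 21, v = 26
  {1, 2, 3, 5}: w = 25, v = 22
  {1, 2, 4, 5}: w = 21, v = 23
  {1, 3, 4, 5}: w = 22, v = 24
  {2, 3, 4, 5}: w = 19, v = 21
  {1, 2, 3, 4, 5}: w = 27 > 25, infeasible
Best feasible subset: items [1, 2, 3, 4]
Total weight: 21 <= 25, total value: 26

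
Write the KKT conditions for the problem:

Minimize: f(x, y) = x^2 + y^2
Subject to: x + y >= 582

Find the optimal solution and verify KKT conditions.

KKT conditions for min x^2 + y^2 s.t. x + y >= 582:
Stationarity: 2x = mu, 2y = mu
So x = y = mu/2.
Complementary slackness: mu*(x + y - 582) = 0
Primal feasibility: x + y >= 582; dual feasibility: mu >= 0
If mu = 0 then x = y = 0, but 0 + 0 < 582 is infeasible, so the constraint is active.
Constraint active: x + y = 2*(mu/2) = 582 => mu = 582
x = y = 291, f = 169362
Verify: stationarity 2*291 = 582 = mu; primal 291 + 291 = 582 >= 582; dual mu = 582 >= 0; complementary slackness 582*(582 - 582) = 0. All KKT conditions hold.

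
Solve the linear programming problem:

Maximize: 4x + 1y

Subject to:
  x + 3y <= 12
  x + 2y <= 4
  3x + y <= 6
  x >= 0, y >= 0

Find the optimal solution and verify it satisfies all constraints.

Feasible vertices: (0, 0), (0, 2), (8/5, 6/5), (2, 0)
Objective 4x + 1y at each vertex:
  (0, 0): 0
  (0, 2): 2
  (8/5, 6/5): 38/5
  (2, 0): 8
Maximum is 8 at (2, 0).
Verify constraints at (x, y) = (2, 0):
  1*2 + 3*0 = 2 <= 12
  1*2 + 2*0 = 2 <= 4
  3*2 + 1*0 = 6 <= 6 (active)
  x = 2 >= 0, y = 0 >= 0. All constraints satisfied.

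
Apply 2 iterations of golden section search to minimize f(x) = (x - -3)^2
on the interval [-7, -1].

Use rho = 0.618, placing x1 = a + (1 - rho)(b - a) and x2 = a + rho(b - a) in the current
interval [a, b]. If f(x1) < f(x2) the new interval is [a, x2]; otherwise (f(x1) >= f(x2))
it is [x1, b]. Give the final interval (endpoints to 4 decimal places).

Golden section search for min of f(x) = (x - -3)^2 on [-7, -1].
Each step: x1 = a + (1 - rho)(b - a), x2 = a + rho(b - a); if f(x1) < f(x2) keep [a, x2], otherwise keep [x1, b].
Step 1: [-7.0000, -1.0000], x1=-4.7080 (f=2.9173), x2=-3.2920 (f=0.0853); f(x1) > f(x2) => keep [-4.7080, -1.0000]
Step 2: [-4.7080, -1.0000], x1=-3.2915 (f=0.0850), x2=-2.4165 (f=0.3405); f(x1) < f(x2) => keep [-4.7080, -2.4165]
Final interval: [-4.7080, -2.4165]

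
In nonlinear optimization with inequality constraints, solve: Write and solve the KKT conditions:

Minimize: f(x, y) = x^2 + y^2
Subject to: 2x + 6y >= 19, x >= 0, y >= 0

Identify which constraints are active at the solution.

KKT conditions for min x^2 + y^2 s.t. 2x + 6y >= 19, x >= 0, y >= 0:
Stationarity: 2x = mu*2 + mu_x, 2y = mu*6 + mu_y, with mu, mu_x, mu_y >= 0
Complementary slackness: mu*(2x + 6y - 19) = 0, mu_x*x = 0, mu_y*y = 0
(0, 0) is infeasible (2*0 + 6*0 < 19), so if mu = 0 stationarity would force x = mu_x/2 >= 0, y = mu_y/2 >= 0 with mu_x*x = mu_y*y = 0, i.e. x = y = 0: contradiction. Hence mu > 0 and 2x + 6y = 19 is active.
Try x > 0, y > 0 (so mu_x = mu_y = 0): x = 2*mu/2, y = 6*mu/2
Substitute: 2*(2*mu/2) + 6*(6*mu/2) = 19
  mu*40/2 = 19 => mu = 19/20
x* = 19/20 > 0, y* = 57/20 > 0, consistent with mu_x = mu_y = 0.
f is convex and the constraints are linear, so this KKT point is the global minimum.
f* = 361/40
Active constraints: 2x + 6y >= 19 (holds with equality, mu = 19/20 > 0); x >= 0 and y >= 0 are inactive (mu_x = mu_y = 0).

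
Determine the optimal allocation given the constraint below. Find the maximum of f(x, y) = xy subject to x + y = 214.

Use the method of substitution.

Substitute y = 214 - x into f(x,y) = xy:
g(x) = x(214 - x) = 214x - x^2
g'(x) = 214 - 2x = 0  =>  x = 107
y = 214 - 107 = 107
Maximum value = 107 * 107 = 11449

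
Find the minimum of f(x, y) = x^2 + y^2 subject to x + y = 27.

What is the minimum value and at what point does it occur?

Substitute y = 27 - x into f(x,y) = x^2 + y^2:
g(x) = x^2 + (27 - x)^2 = 2x^2 - 54x + 729
g'(x) = 4x - 54 = 0  =>  x = 27/2
y = 27 - 27/2 = 27/2
Minimum value = (27/2)^2 + (27/2)^2 = 729/2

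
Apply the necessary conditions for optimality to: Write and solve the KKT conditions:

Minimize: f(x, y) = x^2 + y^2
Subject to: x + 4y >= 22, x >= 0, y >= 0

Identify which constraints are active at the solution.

KKT conditions for min x^2 + y^2 s.t. 1x + 4y >= 22, x >= 0, y >= 0:
Stationarity: 2x = mu*1 + mu_x, 2y = mu*4 + mu_y, with mu, mu_x, mu_y >= 0
Complementary slackness: mu*(x + 4y - 22) = 0, mu_x*x = 0, mu_y*y = 0
(0, 0) is infeasible (1*0 + 4*0 < 22), so if mu = 0 stationarity would force x = mu_x/2 >= 0, y = mu_y/2 >= 0 with mu_x*x = mu_y*y = 0, i.e. x = y = 0: contradiction. Hence mu > 0 and x + 4y = 22 is active.
Try x > 0, y > 0 (so mu_x = mu_y = 0): x = 1*mu/2, y = 4*mu/2
Substitute: 1*(1*mu/2) + 4*(4*mu/2) = 22
  mu*17/2 = 22 => mu = 44/17
x* = 22/17 > 0, y* = 88/17 > 0, consistent with mu_x = mu_y = 0.
f is convex and the constraints are linear, so this KKT point is the global minimum.
f* = 484/17
Active constraints: x + 4y >= 22 (holds with equality, mu = 44/17 > 0); x >= 0 and y >= 0 are inactive (mu_x = mu_y = 0).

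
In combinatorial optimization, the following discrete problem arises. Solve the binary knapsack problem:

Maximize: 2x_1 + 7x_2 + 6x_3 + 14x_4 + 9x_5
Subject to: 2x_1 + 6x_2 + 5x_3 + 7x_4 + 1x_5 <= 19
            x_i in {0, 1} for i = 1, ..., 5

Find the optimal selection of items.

Items: item 1 (v=2, w=2), item 2 (v=7, w=6), item 3 (v=6, w=5), item 4 (v=14, w=7), item 5 (v=9, w=1)
Capacity: 19
Checking all 32 subsets (w = total weight, v = total value):
  {}: w = 0, v = 0
  {1}: w = 2, v = 2
  {2}: w = 6, v = 7
  {3}: w = 5, v = 6
  {4}: w = 7, v = 14
  {5}: w = 1, v = 9
  {1, 2}: w = 8, v = 9
  {1, 3}: w = 7, v = 8
  {1, 4}: w = 9, v = 16
  {1, 5}: w = 3, v = 11
  {2, 3}: w = 11, v = 13
  {2, 4}: w = 13, v = 21
  {2, 5}: w = 7, v = 16
  {3, 4}: w = 12, v = 20
  {3, 5}: w = 6, v = 15
  {4, 5}: w = 8, v = 23
  {1, 2, 3}: w = 13, v = 15
  {1, 2, 4}: w = 15, v = 23
  {1, 2, 5}: w = 9, v = 18
  {1, 3, 4}: w = 14, v = 22
  {1, 3, 5}: w = 8, v = 17
  {1, 4, 5}: w = 10, v = 25
  {2, 3, 4}: w = 18, v = 27
  {2, 3, 5}: w = 12, v = 22
  {2, 4, 5}: w = 14, v = 30
  {3, 4, 5}: w = 13, v = 29
  {1, 2, 3, 4}: w = 20 > 19, infeasible
  {1, 2, 3, 5}: w = 14, v = 24
  {1, 2, 4, 5}: w = 16, v = 32
  {1, 3, 4, 5}: w = 15, v = 31
  {2, 3, 4, 5}: w = 19, v = 36
  {1, 2, 3, 4, 5}: w = 21 > 19, infeasible
Best feasible subset: items [2, 3, 4, 5]
Total weight: 19 <= 19, total value: 36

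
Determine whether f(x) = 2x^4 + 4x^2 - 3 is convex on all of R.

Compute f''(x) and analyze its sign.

f(x) = 2x^4 + 4x^2 - 3
f'(x) = 8x^3 + 8x
f''(x) = 24x^2 + 8
f''(x) = 24x^2 + 8 >= 8 > 0 for all x
Therefore, f is convex on R.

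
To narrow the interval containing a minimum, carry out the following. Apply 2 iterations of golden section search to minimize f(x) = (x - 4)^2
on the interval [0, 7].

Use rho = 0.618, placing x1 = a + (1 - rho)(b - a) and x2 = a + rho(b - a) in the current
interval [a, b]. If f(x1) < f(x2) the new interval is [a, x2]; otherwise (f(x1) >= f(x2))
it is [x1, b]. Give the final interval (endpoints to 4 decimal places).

Golden section search for min of f(x) = (x - 4)^2 on [0, 7].
Each step: x1 = a + (1 - rho)(b - a), x2 = a + rho(b - a); if f(x1) < f(x2) keep [a, x2], otherwise keep [x1, b].
Step 1: [0.0000, 7.0000], x1=2.6740 (f=1.7583), x2=4.3260 (f=0.1063); f(x1) > f(x2) => keep [2.6740, 7.0000]
Step 2: [2.6740, 7.0000], x1=4.3265 (f=0.1066), x2=5.3475 (f=1.8157); f(x1) < f(x2) => keep [2.6740, 5.3475]
Final interval: [2.6740, 5.3475]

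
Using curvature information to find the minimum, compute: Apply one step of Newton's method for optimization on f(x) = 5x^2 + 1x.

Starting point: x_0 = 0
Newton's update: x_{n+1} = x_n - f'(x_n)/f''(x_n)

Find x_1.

f(x) = 5x^2 + 1x
f'(x) = 10x + (1), f''(x) = 10
Newton step: x_1 = x_0 - f'(x_0)/f''(x_0)
f'(0) = 1
x_1 = 0 - 1/10 = -1/10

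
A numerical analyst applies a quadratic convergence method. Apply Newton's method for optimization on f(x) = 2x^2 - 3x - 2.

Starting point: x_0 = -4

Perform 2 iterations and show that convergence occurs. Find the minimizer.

f(x) = 2x^2 - 3x - 2, f'(x) = 4x + (-3), f''(x) = 4
Step 1: f'(-4) = -19, x_1 = -4 - -19/4 = 3/4
Step 2: f'(3/4) = 0, x_2 = 3/4 (converged)
Newton's method converges in 1 step for quadratics.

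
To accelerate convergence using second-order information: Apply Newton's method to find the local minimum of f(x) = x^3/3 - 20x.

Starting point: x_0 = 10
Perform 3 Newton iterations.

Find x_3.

f(x) = x^3/3 - 20x
f'(x) = x^2 - 20, f''(x) = 2x
Newton update: x_{n+1} = x_n - (x_n^2 - 20)/(2*x_n)
Step 1: x_0 = 10, f'=80, f''=20, x_1 = 6
Step 2: x_1 = 6, f'=16, f''=12, x_2 = 14/3
Step 3: x_2 = 14/3, f'=16/9, f''=28/3, x_3 = 94/21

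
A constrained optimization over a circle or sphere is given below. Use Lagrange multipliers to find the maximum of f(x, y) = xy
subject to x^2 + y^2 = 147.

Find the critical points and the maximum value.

Lagrange conditions: y = 2*lambda*x and x = 2*lambda*y
If x = 0 then y = 0, violating the constraint, so x, y != 0.
Dividing: y/x = x/y => x^2 = y^2 => y = x or y = -x
Constraint: 2x^2 = 147 => x^2 = 147/2 => x = +/-sqrt(147/2)
Critical points: (sqrt(147/2), sqrt(147/2)), (-sqrt(147/2), -sqrt(147/2)), (sqrt(147/2), -sqrt(147/2)), (-sqrt(147/2), sqrt(147/2))
  y = x:  xy = x^2 = 147/2  at (sqrt(147/2), sqrt(147/2)) and (-sqrt(147/2), -sqrt(147/2))
  y = -x: xy = -x^2 = -147/2 at (sqrt(147/2), -sqrt(147/2)) and (-sqrt(147/2), sqrt(147/2))
Maximum xy = 147/2 at (sqrt(147/2), sqrt(147/2)) and (-sqrt(147/2), -sqrt(147/2))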